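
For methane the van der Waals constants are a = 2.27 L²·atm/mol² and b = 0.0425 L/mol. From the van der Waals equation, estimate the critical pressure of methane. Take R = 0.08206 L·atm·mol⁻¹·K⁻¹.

P_c ≈ 46.55 atm

For a van der Waals gas, P_c = a/(27b²).
P_c = 2.27/(27×(0.0425)²) = 2.27/0.048769 = 46.55 atm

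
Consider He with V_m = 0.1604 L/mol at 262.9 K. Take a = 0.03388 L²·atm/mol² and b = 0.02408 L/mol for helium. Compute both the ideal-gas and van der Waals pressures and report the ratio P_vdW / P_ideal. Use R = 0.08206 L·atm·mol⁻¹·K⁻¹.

Ideal: P_ideal = RT/V_m = (0.08206)(262.9)/0.1604 = 134.499 atm
vdW: P = RT/(V_m − b) − a/V_m² = 21.5736/0.136320 − 0.03388/0.0257282 = 158.257 − 1.31684 = 156.940 atm
Ratio = 156.940/134.499 = 1.167

P_vdW / P_ideal ≈ 1.167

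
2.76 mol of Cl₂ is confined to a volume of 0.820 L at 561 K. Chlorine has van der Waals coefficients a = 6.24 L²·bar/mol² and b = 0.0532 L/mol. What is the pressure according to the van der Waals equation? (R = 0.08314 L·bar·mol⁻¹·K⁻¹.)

P = nRT/(V − nb) − a n²/V²
nRT/(V − nb) = (2.76)(0.08314)(561)/(0.820 − 2.76×0.0532) = 128.73/0.67317 = 191.23 bar
a n²/V² = (6.24)(2.76)²/(0.820)² = 70.693 bar
P = 191.23 − 70.693 = 120.5 bar

P ≈ 120.5 bar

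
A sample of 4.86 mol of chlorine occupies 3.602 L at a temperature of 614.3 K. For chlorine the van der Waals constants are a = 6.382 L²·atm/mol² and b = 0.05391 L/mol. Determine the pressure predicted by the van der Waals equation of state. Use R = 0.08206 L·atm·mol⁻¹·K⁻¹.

P = nRT/(V − nb) − a n²/V²
nRT/(V − nb) = (4.86)(0.08206)(614.3)/(3.602 − 4.86×0.05391) = 244.99/3.3400 = 73.350 atm
a n²/V² = (6.382)(4.86)²/(3.602)² = 11.618 atm
P = 73.350 − 11.618 = 61.73 atm

P ≈ 61.73 atm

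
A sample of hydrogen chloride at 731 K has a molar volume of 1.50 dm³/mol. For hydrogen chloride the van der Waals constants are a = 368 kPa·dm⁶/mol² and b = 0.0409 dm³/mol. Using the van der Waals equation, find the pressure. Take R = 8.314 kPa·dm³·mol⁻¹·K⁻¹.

P ≈ 4002 kPa

P = RT/(V_m − b) − a/V_m²
RT/(V_m − b) = (8.314)(731)/(1.50 − 0.0409) = 6077.5/1.4591 = 4165.2 kPa
a/V_m² = 368/(1.50)² = 163.56 kPa
P = 4165.2 − 163.56 = 4002 kPa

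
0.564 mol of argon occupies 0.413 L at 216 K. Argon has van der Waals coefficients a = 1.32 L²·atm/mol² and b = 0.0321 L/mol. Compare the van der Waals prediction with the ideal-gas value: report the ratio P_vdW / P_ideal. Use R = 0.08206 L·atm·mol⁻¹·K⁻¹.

P_vdW / P_ideal ≈ 0.9441

Ideal: P_ideal = nRT/V = (0.564)(0.08206)(216)/0.413 = 24.2055 atm
vdW: P = nRT/(V − nb) − a n²/V² = 9.99688/0.394896 − 0.419887/0.170569 = 25.3152 − 2.46168 = 22.8535 atm
Ratio = 22.8535/24.2055 = 0.9441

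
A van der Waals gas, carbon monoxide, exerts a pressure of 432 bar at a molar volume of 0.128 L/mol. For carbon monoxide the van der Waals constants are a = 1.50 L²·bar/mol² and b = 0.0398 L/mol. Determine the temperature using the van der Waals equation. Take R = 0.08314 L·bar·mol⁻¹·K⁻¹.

T ≈ 555.4 K

T = (P + a/V_m²)(V_m − b)/R
P + a/V_m² = 432 + 1.50/(0.128)² = 523.55 bar
V_m − b = 0.128 − 0.0398 = 0.088200 L/mol
T = (523.55)(0.088200)/0.08314 = 555.4 K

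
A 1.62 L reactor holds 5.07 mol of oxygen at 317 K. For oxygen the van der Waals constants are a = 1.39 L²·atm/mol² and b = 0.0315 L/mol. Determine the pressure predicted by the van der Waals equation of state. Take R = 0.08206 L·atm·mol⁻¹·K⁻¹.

P ≈ 76.70 atm

P = nRT/(V − nb) − a n²/V²
nRT/(V − nb) = (5.07)(0.08206)(317)/(1.62 − 5.07×0.0315) = 131.89/1.4603 = 90.317 atm
a n²/V² = (1.39)(5.07)²/(1.62)² = 13.614 atm
P = 90.317 − 13.614 = 76.70 atm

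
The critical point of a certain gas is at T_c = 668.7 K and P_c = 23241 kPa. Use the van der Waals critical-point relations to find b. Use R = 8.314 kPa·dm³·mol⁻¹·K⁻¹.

b ≈ 0.02990 dm³/mol

From T_c = 8a/(27Rb) and P_c = a/(27b²): b = R T_c/(8 P_c).
b = (8.314)(668.7)/(8×23241) = 5559.6/185928 = 0.02990 dm³/mol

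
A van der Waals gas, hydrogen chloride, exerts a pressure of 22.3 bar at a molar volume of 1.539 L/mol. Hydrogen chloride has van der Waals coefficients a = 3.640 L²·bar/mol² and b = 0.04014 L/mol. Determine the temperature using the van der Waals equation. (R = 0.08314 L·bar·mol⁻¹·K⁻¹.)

T ≈ 429.7 K

T = (P + a/V_m²)(V_m − b)/R
P + a/V_m² = 22.3 + 3.640/(1.539)² = 23.837 bar
V_m − b = 1.539 − 0.04014 = 1.4989 L/mol
T = (23.837)(1.4989)/0.08314 = 429.7 K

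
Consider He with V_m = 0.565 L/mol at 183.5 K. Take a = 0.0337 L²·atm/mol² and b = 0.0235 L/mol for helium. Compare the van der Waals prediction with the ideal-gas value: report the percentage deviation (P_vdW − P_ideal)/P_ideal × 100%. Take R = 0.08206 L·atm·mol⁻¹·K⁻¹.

Ideal: P_ideal = RT/V_m = (0.08206)(183.5)/0.565 = 26.6513 atm
vdW: P = RT/(V_m − b) − a/V_m² = 15.0580/0.541500 − 0.0337/0.319225 = 27.8079 − 0.105568 = 27.7023 atm
% deviation = (27.7023 − 26.6513)/26.6513 × 100% = 3.94%

3.94 %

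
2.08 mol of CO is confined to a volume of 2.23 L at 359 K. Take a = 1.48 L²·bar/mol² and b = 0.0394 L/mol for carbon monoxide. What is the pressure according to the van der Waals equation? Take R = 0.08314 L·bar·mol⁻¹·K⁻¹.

P ≈ 27.61 bar

P = nRT/(V − nb) − a n²/V²
nRT/(V − nb) = (2.08)(0.08314)(359)/(2.23 − 2.08×0.0394) = 62.082/2.1480 = 28.902 bar
a n²/V² = (1.48)(2.08)²/(2.23)² = 1.2876 bar
P = 28.902 − 1.2876 = 27.61 bar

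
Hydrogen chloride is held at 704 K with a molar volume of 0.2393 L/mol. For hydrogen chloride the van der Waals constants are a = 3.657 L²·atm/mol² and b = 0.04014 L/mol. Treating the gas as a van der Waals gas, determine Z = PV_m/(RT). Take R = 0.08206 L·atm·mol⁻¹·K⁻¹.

Z ≈ 0.9370

P = RT/(V_m − b) − a/V_m² = (0.08206)(704)/(0.2393 − 0.04014) − 3.657/(0.2393)²
  = 57.770/0.19916 − 63.862 = 290.07 − 63.862 = 226.21 atm
Z = PV_m/(RT) = (226.21)(0.2393)/((0.08206)(704)) = 54.132/57.770 = 0.9370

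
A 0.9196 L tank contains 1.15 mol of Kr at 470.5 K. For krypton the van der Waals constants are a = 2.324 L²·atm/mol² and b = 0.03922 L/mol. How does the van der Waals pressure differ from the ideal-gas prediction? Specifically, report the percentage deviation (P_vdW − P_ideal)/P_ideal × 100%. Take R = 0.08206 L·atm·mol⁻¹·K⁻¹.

-2.37 %

Ideal: P_ideal = nRT/V = (1.15)(0.08206)(470.5)/0.9196 = 48.2825 atm
vdW: P = nRT/(V − nb) − a n²/V² = 44.4006/0.874497 − 3.07349/0.845664 = 50.7727 − 3.63441 = 47.1383 atm
% deviation = (47.1383 − 48.2825)/48.2825 × 100% = -2.37%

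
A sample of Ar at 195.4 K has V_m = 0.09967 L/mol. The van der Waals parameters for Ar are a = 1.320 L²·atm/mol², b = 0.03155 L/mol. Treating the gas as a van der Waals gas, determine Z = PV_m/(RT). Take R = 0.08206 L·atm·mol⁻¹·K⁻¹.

Z ≈ 0.6372

P = RT/(V_m − b) − a/V_m² = (0.08206)(195.4)/(0.09967 − 0.03155) − 1.320/(0.09967)²
  = 16.035/0.068120 − 132.88 = 235.39 − 132.88 = 102.51 atm
Z = PV_m/(RT) = (102.51)(0.09967)/((0.08206)(195.4)) = 10.217/16.035 = 0.6372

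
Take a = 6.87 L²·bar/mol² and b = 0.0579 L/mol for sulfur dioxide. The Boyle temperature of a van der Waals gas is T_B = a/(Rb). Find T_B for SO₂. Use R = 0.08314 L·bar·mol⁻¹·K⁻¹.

For a van der Waals gas the second virial coefficient B₂ = b − a/(RT) vanishes at T_B = a/(Rb).
T_B = 6.87/(0.08314×0.0579) = 6.87/0.0048138 = 1427 K

T_B ≈ 1427 K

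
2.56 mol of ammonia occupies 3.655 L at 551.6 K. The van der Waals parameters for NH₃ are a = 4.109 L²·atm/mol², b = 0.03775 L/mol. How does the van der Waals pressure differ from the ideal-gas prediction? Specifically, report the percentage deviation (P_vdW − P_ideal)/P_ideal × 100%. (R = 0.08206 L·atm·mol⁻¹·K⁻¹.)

-3.64 %

Ideal: P_ideal = nRT/V = (2.56)(0.08206)(551.6)/3.655 = 31.7036 atm
vdW: P = nRT/(V − nb) − a n²/V² = 115.877/3.55836 − 26.9287/13.3590 = 32.5647 − 2.01577 = 30.5489 atm
% deviation = (30.5489 − 31.7036)/31.7036 × 100% = -3.64%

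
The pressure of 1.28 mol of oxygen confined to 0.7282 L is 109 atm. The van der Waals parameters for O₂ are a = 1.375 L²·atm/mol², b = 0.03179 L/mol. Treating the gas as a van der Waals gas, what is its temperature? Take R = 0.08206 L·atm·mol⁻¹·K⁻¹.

T ≈ 741.3 K

T = (P + a n²/V²)(V − nb)/(nR)
P + a n²/V² = 109 + (1.375)(1.28)²/(0.7282)² = 113.25 atm
V − nb = 0.7282 − (1.28)(0.03179) = 0.68751 L
T = (113.25)(0.68751)/((1.28)(0.08206)) = 741.3 K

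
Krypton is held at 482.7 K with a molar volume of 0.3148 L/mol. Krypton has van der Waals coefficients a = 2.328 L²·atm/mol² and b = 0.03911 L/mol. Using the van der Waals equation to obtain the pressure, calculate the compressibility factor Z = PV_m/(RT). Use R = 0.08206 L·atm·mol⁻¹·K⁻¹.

P = RT/(V_m − b) − a/V_m² = (0.08206)(482.7)/(0.3148 − 0.03911) − 2.328/(0.3148)²
  = 39.610/0.27569 − 23.492 = 143.68 − 23.492 = 120.19 atm
Z = PV_m/(RT) = (120.19)(0.3148)/((0.08206)(482.7)) = 37.836/39.610 = 0.9552

Z ≈ 0.9552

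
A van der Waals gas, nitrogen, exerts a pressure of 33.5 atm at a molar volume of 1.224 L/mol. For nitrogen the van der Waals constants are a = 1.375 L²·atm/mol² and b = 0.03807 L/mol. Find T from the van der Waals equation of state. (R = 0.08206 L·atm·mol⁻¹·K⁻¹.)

T ≈ 497.4 K

T = (P + a/V_m²)(V_m − b)/R
P + a/V_m² = 33.5 + 1.375/(1.224)² = 34.418 atm
V_m − b = 1.224 − 0.03807 = 1.1859 L/mol
T = (34.418)(1.1859)/0.08206 = 497.4 K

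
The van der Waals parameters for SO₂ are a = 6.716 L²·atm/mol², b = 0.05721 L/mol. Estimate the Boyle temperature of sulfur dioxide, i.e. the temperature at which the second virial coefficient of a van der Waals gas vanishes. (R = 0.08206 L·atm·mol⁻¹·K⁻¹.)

For a van der Waals gas the second virial coefficient B₂ = b − a/(RT) vanishes at T_B = a/(Rb).
T_B = 6.716/(0.08206×0.05721) = 6.716/0.0046947 = 1431 K

T_B ≈ 1431 K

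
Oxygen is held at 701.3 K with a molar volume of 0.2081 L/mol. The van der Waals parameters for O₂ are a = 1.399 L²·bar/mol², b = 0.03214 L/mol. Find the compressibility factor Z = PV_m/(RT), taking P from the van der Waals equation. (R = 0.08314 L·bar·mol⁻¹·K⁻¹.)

Z ≈ 1.067

P = RT/(V_m − b) − a/V_m² = (0.08314)(701.3)/(0.2081 − 0.03214) − 1.399/(0.2081)²
  = 58.306/0.17596 − 32.305 = 331.36 − 32.305 = 299.06 bar
Z = PV_m/(RT) = (299.06)(0.2081)/((0.08314)(701.3)) = 62.234/58.306 = 1.067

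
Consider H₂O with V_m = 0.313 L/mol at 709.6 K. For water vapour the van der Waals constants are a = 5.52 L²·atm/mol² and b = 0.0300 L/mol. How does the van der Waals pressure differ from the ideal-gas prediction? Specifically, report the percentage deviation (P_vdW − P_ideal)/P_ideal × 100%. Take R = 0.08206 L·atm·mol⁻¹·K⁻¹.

-19.69 %

Ideal: P_ideal = RT/V_m = (0.08206)(709.6)/0.313 = 186.038 atm
vdW: P = RT/(V_m − b) − a/V_m² = 58.2298/0.283000 − 5.52/0.0979690 = 205.759 − 56.3444 = 149.415 atm
% deviation = (149.415 − 186.038)/186.038 × 100% = -19.69%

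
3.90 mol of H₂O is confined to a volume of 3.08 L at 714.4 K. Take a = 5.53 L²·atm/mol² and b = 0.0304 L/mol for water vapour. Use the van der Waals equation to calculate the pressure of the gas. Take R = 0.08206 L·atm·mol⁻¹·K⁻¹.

P ≈ 68.34 atm

P = nRT/(V − nb) − a n²/V²
nRT/(V − nb) = (3.90)(0.08206)(714.4)/(3.08 − 3.90×0.0304) = 228.63/2.9614 = 77.203 atm
a n²/V² = (5.53)(3.90)²/(3.08)² = 8.8665 atm
P = 77.203 − 8.8665 = 68.34 atm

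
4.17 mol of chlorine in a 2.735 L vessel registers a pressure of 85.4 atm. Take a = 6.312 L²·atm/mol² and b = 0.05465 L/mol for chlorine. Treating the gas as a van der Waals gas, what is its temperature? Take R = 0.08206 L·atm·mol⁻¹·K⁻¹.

T ≈ 733.2 K

T = (P + a n²/V²)(V − nb)/(nR)
P + a n²/V² = 85.4 + (6.312)(4.17)²/(2.735)² = 100.07 atm
V − nb = 2.735 − (4.17)(0.05465) = 2.5071 L
T = (100.07)(2.5071)/((4.17)(0.08206)) = 733.2 K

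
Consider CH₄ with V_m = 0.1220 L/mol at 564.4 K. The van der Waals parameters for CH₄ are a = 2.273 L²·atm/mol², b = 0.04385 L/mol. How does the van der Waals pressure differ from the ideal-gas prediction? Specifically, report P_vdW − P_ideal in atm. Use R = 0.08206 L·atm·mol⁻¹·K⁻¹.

ΔP ≈ 60.30 atm

Ideal: P_ideal = RT/V_m = (0.08206)(564.4)/0.1220 = 379.628 atm
vdW: P = RT/(V_m − b) − a/V_m² = 46.3147/0.0781500 − 2.273/0.0148840 = 592.639 − 152.714 = 439.925 atm
ΔP = 439.925 − 379.628 = 60.30 atm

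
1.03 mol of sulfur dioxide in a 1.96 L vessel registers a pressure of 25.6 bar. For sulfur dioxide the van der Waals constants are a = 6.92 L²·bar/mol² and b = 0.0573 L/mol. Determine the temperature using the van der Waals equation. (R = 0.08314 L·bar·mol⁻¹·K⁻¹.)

T = (P + a n²/V²)(V − nb)/(nR)
P + a n²/V² = 25.6 + (6.92)(1.03)²/(1.96)² = 27.511 bar
V − nb = 1.96 − (1.03)(0.0573) = 1.9010 L
T = (27.511)(1.9010)/((1.03)(0.08314)) = 610.7 K

T ≈ 610.7 K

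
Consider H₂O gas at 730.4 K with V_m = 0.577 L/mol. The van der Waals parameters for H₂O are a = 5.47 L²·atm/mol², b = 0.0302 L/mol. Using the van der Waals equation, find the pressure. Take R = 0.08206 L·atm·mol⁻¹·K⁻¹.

P = RT/(V_m − b) − a/V_m²
RT/(V_m − b) = (0.08206)(730.4)/(0.577 − 0.0302) = 59.937/0.54680 = 109.61 atm
a/V_m² = 5.47/(0.577)² = 16.430 atm
P = 109.61 − 16.430 = 93.18 atm

P ≈ 93.18 atm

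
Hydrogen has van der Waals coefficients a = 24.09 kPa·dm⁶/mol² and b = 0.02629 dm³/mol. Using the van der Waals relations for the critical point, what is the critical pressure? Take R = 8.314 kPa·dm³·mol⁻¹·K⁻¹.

P_c ≈ 1291 kPa

For a van der Waals gas, P_c = a/(27b²).
P_c = 24.09/(27×(0.02629)²) = 24.09/0.018661 = 1291 kPa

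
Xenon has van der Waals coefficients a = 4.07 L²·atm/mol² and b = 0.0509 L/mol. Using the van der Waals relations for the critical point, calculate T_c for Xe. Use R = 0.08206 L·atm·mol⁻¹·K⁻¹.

For a van der Waals gas, T_c = 8a/(27Rb).
T_c = 8×4.07/(27×0.08206×0.0509) = 32.560/0.11278 = 288.7 K

T_c ≈ 288.7 K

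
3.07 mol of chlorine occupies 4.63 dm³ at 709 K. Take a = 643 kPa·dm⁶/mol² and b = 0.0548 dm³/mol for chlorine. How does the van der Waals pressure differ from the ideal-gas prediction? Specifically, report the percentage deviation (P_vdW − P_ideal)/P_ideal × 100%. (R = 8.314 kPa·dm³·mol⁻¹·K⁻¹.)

-3.46 %

Ideal: P_ideal = nRT/V = (3.07)(8.314)(709)/4.63 = 3908.53 kPa
vdW: P = nRT/(V − nb) − a n²/V² = 18096.5/4.46176 − 6060.21/21.4369 = 4055.91 − 282.700 = 3773.21 kPa
% deviation = (3773.21 − 3908.53)/3908.53 × 100% = -3.46%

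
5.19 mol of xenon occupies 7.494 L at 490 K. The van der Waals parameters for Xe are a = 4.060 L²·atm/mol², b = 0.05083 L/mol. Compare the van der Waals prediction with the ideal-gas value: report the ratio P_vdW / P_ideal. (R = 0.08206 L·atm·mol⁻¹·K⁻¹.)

Ideal: P_ideal = nRT/V = (5.19)(0.08206)(490)/7.494 = 27.8472 atm
vdW: P = nRT/(V − nb) − a n²/V² = 208.687/7.23019 − 109.361/56.1600 = 28.8633 − 1.94731 = 26.9160 atm
Ratio = 26.9160/27.8472 = 0.9666

P_vdW / P_ideal ≈ 0.9666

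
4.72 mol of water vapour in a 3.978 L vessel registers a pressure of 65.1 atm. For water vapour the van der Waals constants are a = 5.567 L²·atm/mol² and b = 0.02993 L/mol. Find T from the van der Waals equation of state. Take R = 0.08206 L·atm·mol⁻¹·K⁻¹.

T = (P + a n²/V²)(V − nb)/(nR)
P + a n²/V² = 65.1 + (5.567)(4.72)²/(3.978)² = 72.937 atm
V − nb = 3.978 − (4.72)(0.02993) = 3.8367 L
T = (72.937)(3.8367)/((4.72)(0.08206)) = 722.5 K

T ≈ 722.5 K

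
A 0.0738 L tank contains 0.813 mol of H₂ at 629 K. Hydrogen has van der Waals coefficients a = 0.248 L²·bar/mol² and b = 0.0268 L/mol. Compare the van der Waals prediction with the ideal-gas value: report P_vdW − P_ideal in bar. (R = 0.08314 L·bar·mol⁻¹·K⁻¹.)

ΔP ≈ 211.2 bar

Ideal: P_ideal = nRT/V = (0.813)(0.08314)(629)/0.0738 = 576.096 bar
vdW: P = nRT/(V − nb) − a n²/V² = 42.5159/0.0520116 − 0.163920/0.00544644 = 817.431 − 30.0967 = 787.334 bar
ΔP = 787.334 − 576.096 = 211.2 bar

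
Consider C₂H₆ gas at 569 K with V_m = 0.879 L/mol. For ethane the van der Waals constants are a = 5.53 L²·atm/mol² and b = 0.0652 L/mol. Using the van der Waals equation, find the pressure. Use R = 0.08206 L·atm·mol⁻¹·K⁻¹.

P = RT/(V_m − b) − a/V_m²
RT/(V_m − b) = (0.08206)(569)/(0.879 − 0.0652) = 46.692/0.81380 = 57.375 atm
a/V_m² = 5.53/(0.879)² = 7.1573 atm
P = 57.375 − 7.1573 = 50.22 atm

P ≈ 50.22 atm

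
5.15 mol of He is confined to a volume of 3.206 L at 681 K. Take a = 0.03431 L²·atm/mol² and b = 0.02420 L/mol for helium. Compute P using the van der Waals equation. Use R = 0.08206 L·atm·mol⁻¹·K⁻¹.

P ≈ 93.31 atm

P = nRT/(V − nb) − a n²/V²
nRT/(V − nb) = (5.15)(0.08206)(681)/(3.206 − 5.15×0.02420) = 287.80/3.0814 = 93.399 atm
a n²/V² = (0.03431)(5.15)²/(3.206)² = 0.088534 atm
P = 93.399 − 0.088534 = 93.31 atm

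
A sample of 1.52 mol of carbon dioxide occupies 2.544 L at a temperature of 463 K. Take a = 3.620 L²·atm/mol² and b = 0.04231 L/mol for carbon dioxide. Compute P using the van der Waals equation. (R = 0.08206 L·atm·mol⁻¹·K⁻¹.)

P ≈ 22.00 atm

P = nRT/(V − nb) − a n²/V²
nRT/(V − nb) = (1.52)(0.08206)(463)/(2.544 − 1.52×0.04231) = 57.751/2.4797 = 23.290 atm
a n²/V² = (3.620)(1.52)²/(2.544)² = 1.2923 atm
P = 23.290 − 1.2923 = 22.00 atm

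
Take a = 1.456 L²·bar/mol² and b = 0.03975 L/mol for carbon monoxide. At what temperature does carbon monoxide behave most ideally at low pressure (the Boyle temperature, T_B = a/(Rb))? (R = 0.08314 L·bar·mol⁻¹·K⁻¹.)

For a van der Waals gas the second virial coefficient B₂ = b − a/(RT) vanishes at T_B = a/(Rb).
T_B = 1.456/(0.08314×0.03975) = 1.456/0.0033048 = 440.6 K

T_B ≈ 440.6 K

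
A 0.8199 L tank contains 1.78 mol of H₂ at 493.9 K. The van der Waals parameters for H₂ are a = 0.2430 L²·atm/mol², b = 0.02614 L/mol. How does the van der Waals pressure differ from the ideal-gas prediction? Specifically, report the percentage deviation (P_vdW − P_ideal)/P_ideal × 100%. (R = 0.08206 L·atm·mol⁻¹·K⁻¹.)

Ideal: P_ideal = nRT/V = (1.78)(0.08206)(493.9)/0.8199 = 87.9893 atm
vdW: P = nRT/(V − nb) − a n²/V² = 72.1424/0.773371 − 0.769921/0.672236 = 93.2830 − 1.14531 = 92.1377 atm
% deviation = (92.1377 − 87.9893)/87.9893 × 100% = 4.71%

4.71 %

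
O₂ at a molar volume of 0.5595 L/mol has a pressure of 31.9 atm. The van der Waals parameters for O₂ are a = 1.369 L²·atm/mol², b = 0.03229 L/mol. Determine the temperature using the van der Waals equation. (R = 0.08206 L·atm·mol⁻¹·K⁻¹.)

T ≈ 233.0 K

T = (P + a/V_m²)(V_m − b)/R
P + a/V_m² = 31.9 + 1.369/(0.5595)² = 36.273 atm
V_m − b = 0.5595 − 0.03229 = 0.52721 L/mol
T = (36.273)(0.52721)/0.08206 = 233.0 K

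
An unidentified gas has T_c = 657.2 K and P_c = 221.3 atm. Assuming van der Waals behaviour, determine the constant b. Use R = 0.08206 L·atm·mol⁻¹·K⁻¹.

b ≈ 0.03046 L/mol

From T_c = 8a/(27Rb) and P_c = a/(27b²): b = R T_c/(8 P_c).
b = (0.08206)(657.2)/(8×221.3) = 53.930/1770.4 = 0.03046 L/mol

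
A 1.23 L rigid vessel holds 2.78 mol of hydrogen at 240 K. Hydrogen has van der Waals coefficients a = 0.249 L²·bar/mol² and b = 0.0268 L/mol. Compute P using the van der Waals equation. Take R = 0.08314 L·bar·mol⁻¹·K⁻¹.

P ≈ 46.73 bar

P = nRT/(V − nb) − a n²/V²
nRT/(V − nb) = (2.78)(0.08314)(240)/(1.23 − 2.78×0.0268) = 55.471/1.1555 = 48.006 bar
a n²/V² = (0.249)(2.78)²/(1.23)² = 1.2720 bar
P = 48.006 − 1.2720 = 46.73 bar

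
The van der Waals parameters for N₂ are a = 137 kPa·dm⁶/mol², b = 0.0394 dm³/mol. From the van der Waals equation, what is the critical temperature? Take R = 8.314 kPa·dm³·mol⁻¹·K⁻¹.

T_c ≈ 123.9 K

For a van der Waals gas, T_c = 8a/(27Rb).
T_c = 8×137/(27×8.314×0.0394) = 1096.0/8.8444 = 123.9 K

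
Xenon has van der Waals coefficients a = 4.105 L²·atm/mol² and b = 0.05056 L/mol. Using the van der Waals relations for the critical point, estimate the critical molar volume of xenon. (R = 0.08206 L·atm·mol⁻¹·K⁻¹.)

For a van der Waals gas, V_m,c = 3b.
V_m,c = 3×0.05056 = 0.1517 L/mol

V_m,c ≈ 0.1517 L/mol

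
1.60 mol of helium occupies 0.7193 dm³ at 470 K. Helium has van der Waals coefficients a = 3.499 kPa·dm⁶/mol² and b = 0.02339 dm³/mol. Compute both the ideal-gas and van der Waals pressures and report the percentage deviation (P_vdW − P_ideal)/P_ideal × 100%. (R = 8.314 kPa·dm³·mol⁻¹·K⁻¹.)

Ideal: P_ideal = nRT/V = (1.60)(8.314)(470)/0.7193 = 8691.96 kPa
vdW: P = nRT/(V − nb) − a n²/V² = 6252.13/0.681876 − 8.95744/0.517392 = 9169.01 − 17.3127 = 9151.70 kPa
% deviation = (9151.70 − 8691.96)/8691.96 × 100% = 5.29%

5.29 %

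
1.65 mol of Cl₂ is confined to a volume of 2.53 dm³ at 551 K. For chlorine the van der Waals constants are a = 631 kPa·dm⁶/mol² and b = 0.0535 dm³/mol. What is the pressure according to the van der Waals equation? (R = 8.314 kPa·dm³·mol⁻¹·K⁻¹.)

P ≈ 2827 kPa

P = nRT/(V − nb) − a n²/V²
nRT/(V − nb) = (1.65)(8.314)(551)/(2.53 − 1.65×0.0535) = 7558.7/2.4417 = 3095.7 kPa
a n²/V² = (631)(1.65)²/(2.53)² = 268.38 kPa
P = 3095.7 − 268.38 = 2827 kPa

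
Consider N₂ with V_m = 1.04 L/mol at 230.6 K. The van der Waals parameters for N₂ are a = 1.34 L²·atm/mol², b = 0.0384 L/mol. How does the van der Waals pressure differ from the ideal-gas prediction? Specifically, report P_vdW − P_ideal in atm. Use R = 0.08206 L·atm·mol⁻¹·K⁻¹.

ΔP ≈ -0.541 atm

Ideal: P_ideal = RT/V_m = (0.08206)(230.6)/1.04 = 18.1952 atm
vdW: P = RT/(V_m − b) − a/V_m² = 18.9230/1.00160 − 1.34/1.08160 = 18.8928 − 1.23891 = 17.6539 atm
ΔP = 17.6539 − 18.1952 = -0.541 atm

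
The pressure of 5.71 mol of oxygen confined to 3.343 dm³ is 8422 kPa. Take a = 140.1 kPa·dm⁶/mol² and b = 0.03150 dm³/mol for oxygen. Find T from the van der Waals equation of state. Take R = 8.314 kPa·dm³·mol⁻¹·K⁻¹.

T ≈ 588.4 K

T = (P + a n²/V²)(V − nb)/(nR)
P + a n²/V² = 8422 + (140.1)(5.71)²/(3.343)² = 8830.7 kPa
V − nb = 3.343 − (5.71)(0.03150) = 3.1631 dm³
T = (8830.7)(3.1631)/((5.71)(8.314)) = 588.4 K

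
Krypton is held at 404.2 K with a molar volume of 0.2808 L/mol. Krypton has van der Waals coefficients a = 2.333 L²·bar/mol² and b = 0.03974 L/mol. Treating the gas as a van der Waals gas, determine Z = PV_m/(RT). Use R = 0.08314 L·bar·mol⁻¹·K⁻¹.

Z ≈ 0.9176

P = RT/(V_m − b) − a/V_m² = (0.08314)(404.2)/(0.2808 − 0.03974) − 2.333/(0.2808)²
  = 33.605/0.24106 − 29.588 = 139.41 − 29.588 = 109.82 bar
Z = PV_m/(RT) = (109.82)(0.2808)/((0.08314)(404.2)) = 30.837/33.605 = 0.9176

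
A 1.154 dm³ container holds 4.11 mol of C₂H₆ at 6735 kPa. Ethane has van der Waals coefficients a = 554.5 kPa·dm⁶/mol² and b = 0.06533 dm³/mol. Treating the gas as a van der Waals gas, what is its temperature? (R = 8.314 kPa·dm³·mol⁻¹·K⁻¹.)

T = (P + a n²/V²)(V − nb)/(nR)
P + a n²/V² = 6735 + (554.5)(4.11)²/(1.154)² = 13769 kPa
V − nb = 1.154 − (4.11)(0.06533) = 0.88549 dm³
T = (13769)(0.88549)/((4.11)(8.314)) = 356.8 K

T ≈ 356.8 K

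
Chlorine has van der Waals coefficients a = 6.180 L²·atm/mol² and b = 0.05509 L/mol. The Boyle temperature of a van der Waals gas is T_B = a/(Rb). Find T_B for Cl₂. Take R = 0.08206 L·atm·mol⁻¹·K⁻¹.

T_B ≈ 1367 K

For a van der Waals gas the second virial coefficient B₂ = b − a/(RT) vanishes at T_B = a/(Rb).
T_B = 6.180/(0.08206×0.05509) = 6.180/0.0045207 = 1367 K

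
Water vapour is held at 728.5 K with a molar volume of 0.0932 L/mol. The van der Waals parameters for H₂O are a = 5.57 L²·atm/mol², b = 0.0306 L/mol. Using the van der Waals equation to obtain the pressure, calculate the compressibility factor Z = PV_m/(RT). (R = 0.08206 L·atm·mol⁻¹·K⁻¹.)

P = RT/(V_m − b) − a/V_m² = (0.08206)(728.5)/(0.0932 − 0.0306) − 5.57/(0.0932)²
  = 59.781/0.062600 − 641.24 = 954.97 − 641.24 = 313.73 atm
Z = PV_m/(RT) = (313.73)(0.0932)/((0.08206)(728.5)) = 29.240/59.781 = 0.4891

Z ≈ 0.4891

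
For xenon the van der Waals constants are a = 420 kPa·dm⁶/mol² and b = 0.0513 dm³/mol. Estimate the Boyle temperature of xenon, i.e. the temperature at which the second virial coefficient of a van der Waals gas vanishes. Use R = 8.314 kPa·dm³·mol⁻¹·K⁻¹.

T_B ≈ 984.7 K

For a van der Waals gas the second virial coefficient B₂ = b − a/(RT) vanishes at T_B = a/(Rb).
T_B = 420/(8.314×0.0513) = 420/0.42651 = 984.7 K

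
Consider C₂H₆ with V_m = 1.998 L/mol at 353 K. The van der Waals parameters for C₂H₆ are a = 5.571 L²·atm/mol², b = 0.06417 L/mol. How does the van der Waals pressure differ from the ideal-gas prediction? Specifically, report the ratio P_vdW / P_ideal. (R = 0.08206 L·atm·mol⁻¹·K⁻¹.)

P_vdW / P_ideal ≈ 0.9369

Ideal: P_ideal = RT/V_m = (0.08206)(353)/1.998 = 14.4981 atm
vdW: P = RT/(V_m − b) − a/V_m² = 28.9672/1.93383 − 5.571/3.99200 = 14.9792 − 1.39554 = 13.5837 atm
Ratio = 13.5837/14.4981 = 0.9369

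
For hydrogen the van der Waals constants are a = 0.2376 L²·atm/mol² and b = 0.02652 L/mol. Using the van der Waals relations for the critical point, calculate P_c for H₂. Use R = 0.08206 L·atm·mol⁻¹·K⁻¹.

P_c ≈ 12.51 atm

For a van der Waals gas, P_c = a/(27b²).
P_c = 0.2376/(27×(0.02652)²) = 0.2376/0.018989 = 12.51 atm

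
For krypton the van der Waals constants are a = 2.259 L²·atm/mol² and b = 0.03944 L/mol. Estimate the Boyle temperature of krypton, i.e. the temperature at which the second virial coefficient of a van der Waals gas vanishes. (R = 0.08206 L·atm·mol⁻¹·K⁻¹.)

For a van der Waals gas the second virial coefficient B₂ = b − a/(RT) vanishes at T_B = a/(Rb).
T_B = 2.259/(0.08206×0.03944) = 2.259/0.0032364 = 698.0 K

T_B ≈ 698.0 K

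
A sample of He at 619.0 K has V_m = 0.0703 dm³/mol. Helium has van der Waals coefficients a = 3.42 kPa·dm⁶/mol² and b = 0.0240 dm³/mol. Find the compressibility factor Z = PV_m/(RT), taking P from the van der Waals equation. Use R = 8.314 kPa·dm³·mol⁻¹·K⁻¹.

Z ≈ 1.509

P = RT/(V_m − b) − a/V_m² = (8.314)(619.0)/(0.0703 − 0.0240) − 3.42/(0.0703)²
  = 5146.4/0.046300 − 692.01 = 111153 − 692.01 = 110461 kPa
Z = PV_m/(RT) = (110461)(0.0703)/((8.314)(619.0)) = 7765.4/5146.4 = 1.509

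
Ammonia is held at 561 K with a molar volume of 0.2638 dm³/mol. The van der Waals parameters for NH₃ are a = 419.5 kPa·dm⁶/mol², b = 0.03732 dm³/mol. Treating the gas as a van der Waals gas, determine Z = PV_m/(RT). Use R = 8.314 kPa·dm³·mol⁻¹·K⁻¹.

Z ≈ 0.8238

P = RT/(V_m − b) − a/V_m² = (8.314)(561)/(0.2638 − 0.03732) − 419.5/(0.2638)²
  = 4664.2/0.22648 − 6028.1 = 20594 − 6028.1 = 14566 kPa
Z = PV_m/(RT) = (14566)(0.2638)/((8.314)(561)) = 3842.5/4664.2 = 0.8238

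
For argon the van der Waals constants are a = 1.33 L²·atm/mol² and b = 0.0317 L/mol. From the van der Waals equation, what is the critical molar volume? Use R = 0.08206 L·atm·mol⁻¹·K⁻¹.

V_m,c ≈ 0.09510 L/mol

For a van der Waals gas, V_m,c = 3b.
V_m,c = 3×0.0317 = 0.09510 L/mol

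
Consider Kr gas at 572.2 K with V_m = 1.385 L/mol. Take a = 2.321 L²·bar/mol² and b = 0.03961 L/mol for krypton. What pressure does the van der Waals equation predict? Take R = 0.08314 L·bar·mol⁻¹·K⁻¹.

P = RT/(V_m − b) − a/V_m²
RT/(V_m − b) = (0.08314)(572.2)/(1.385 − 0.03961) = 47.573/1.3454 = 35.360 bar
a/V_m² = 2.321/(1.385)² = 1.2100 bar
P = 35.360 − 1.2100 = 34.15 bar

P ≈ 34.15 bar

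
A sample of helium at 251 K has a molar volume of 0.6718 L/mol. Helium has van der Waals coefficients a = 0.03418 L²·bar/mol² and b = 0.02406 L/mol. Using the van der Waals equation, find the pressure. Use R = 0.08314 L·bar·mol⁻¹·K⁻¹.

P = RT/(V_m − b) − a/V_m²
RT/(V_m − b) = (0.08314)(251)/(0.6718 − 0.02406) = 20.868/0.64774 = 32.217 bar
a/V_m² = 0.03418/(0.6718)² = 0.075734 bar
P = 32.217 − 0.075734 = 32.14 bar

P ≈ 32.14 bar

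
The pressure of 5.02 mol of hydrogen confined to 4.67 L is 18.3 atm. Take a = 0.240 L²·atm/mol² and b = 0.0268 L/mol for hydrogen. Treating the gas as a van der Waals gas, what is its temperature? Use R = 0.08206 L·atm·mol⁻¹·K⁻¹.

T = (P + a n²/V²)(V − nb)/(nR)
P + a n²/V² = 18.3 + (0.240)(5.02)²/(4.67)² = 18.577 atm
V − nb = 4.67 − (5.02)(0.0268) = 4.5355 L
T = (18.577)(4.5355)/((5.02)(0.08206)) = 204.5 K

T ≈ 204.5 K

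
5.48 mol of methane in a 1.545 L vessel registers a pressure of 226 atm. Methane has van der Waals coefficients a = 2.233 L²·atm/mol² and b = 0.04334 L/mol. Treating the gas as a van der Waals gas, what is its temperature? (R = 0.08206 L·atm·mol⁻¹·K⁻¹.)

T = (P + a n²/V²)(V − nb)/(nR)
P + a n²/V² = 226 + (2.233)(5.48)²/(1.545)² = 254.09 atm
V − nb = 1.545 − (5.48)(0.04334) = 1.3075 L
T = (254.09)(1.3075)/((5.48)(0.08206)) = 738.8 K

T ≈ 738.8 K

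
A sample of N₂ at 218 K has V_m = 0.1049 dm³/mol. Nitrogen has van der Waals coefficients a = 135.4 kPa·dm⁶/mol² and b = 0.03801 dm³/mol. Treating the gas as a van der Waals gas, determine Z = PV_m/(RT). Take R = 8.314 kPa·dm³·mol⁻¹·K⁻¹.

P = RT/(V_m − b) − a/V_m² = (8.314)(218)/(0.1049 − 0.03801) − 135.4/(0.1049)²
  = 1812.5/0.066890 − 12305 = 27097 − 12305 = 14792 kPa
Z = PV_m/(RT) = (14792)(0.1049)/((8.314)(218)) = 1551.7/1812.5 = 0.8561

Z ≈ 0.8561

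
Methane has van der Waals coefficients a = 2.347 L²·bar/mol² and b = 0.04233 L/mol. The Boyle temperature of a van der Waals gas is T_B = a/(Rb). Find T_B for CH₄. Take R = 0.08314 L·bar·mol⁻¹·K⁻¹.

T_B ≈ 666.9 K

For a van der Waals gas the second virial coefficient B₂ = b − a/(RT) vanishes at T_B = a/(Rb).
T_B = 2.347/(0.08314×0.04233) = 2.347/0.0035193 = 666.9 K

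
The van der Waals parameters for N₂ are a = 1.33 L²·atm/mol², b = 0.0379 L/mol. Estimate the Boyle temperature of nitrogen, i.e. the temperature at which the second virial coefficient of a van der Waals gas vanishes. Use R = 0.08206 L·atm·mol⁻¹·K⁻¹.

T_B ≈ 427.6 K

For a van der Waals gas the second virial coefficient B₂ = b − a/(RT) vanishes at T_B = a/(Rb).
T_B = 1.33/(0.08206×0.0379) = 1.33/0.0031101 = 427.6 K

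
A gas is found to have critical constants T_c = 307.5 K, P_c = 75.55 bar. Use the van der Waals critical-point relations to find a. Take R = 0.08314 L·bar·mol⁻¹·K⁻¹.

a ≈ 3.650 L²·bar/mol²

From T_c = 8a/(27Rb) and P_c = a/(27b²): a = 27 R² T_c²/(64 P_c).
a = 27×(0.08314)²×(307.5)²/(64×75.55) = 17647/4835.2 = 3.650 L²·bar/mol²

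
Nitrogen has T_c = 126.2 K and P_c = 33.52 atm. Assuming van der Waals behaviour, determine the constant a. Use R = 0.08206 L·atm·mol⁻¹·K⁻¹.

a ≈ 1.350 L²·atm/mol²

From T_c = 8a/(27Rb) and P_c = a/(27b²): a = 27 R² T_c²/(64 P_c).
a = 27×(0.08206)²×(126.2)²/(64×33.52) = 2895.6/2145.3 = 1.350 L²·atm/mol²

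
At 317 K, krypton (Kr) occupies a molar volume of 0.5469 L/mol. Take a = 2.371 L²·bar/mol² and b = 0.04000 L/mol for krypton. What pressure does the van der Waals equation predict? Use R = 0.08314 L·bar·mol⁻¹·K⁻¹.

P = RT/(V_m − b) − a/V_m²
RT/(V_m − b) = (0.08314)(317)/(0.5469 − 0.04000) = 26.355/0.50690 = 51.993 bar
a/V_m² = 2.371/(0.5469)² = 7.9271 bar
P = 51.993 − 7.9271 = 44.07 bar

P ≈ 44.07 bar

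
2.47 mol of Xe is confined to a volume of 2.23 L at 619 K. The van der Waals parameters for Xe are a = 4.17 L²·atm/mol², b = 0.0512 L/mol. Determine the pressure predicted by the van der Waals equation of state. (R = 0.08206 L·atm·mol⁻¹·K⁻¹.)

P = nRT/(V − nb) − a n²/V²
nRT/(V − nb) = (2.47)(0.08206)(619)/(2.23 − 2.47×0.0512) = 125.46/2.1035 = 59.643 atm
a n²/V² = (4.17)(2.47)²/(2.23)² = 5.1159 atm
P = 59.643 − 5.1159 = 54.53 atm

P ≈ 54.53 atm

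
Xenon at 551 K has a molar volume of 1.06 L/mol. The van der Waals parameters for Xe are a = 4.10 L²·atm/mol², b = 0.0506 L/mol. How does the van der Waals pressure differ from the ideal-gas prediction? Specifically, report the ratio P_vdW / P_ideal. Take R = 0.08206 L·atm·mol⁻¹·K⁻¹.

P_vdW / P_ideal ≈ 0.9646

Ideal: P_ideal = RT/V_m = (0.08206)(551)/1.06 = 42.6557 atm
vdW: P = RT/(V_m − b) − a/V_m² = 45.2151/1.00940 − 4.10/1.12360 = 44.7940 − 3.64899 = 41.1450 atm
Ratio = 41.1450/42.6557 = 0.9646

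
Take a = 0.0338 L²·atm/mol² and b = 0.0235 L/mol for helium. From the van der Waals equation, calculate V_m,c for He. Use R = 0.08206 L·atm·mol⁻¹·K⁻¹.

V_m,c ≈ 0.07050 L/mol

For a van der Waals gas, V_m,c = 3b.
V_m,c = 3×0.0235 = 0.07050 L/mol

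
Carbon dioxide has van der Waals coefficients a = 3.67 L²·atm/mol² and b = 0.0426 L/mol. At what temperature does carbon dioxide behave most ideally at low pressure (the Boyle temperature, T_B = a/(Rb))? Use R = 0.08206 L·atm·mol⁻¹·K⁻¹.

For a van der Waals gas the second virial coefficient B₂ = b − a/(RT) vanishes at T_B = a/(Rb).
T_B = 3.67/(0.08206×0.0426) = 3.67/0.0034958 = 1050 K

T_B ≈ 1050 K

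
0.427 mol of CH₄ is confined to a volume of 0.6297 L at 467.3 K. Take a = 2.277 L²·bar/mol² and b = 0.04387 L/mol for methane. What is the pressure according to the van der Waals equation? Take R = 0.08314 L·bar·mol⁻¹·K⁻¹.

P = nRT/(V − nb) − a n²/V²
nRT/(V − nb) = (0.427)(0.08314)(467.3)/(0.6297 − 0.427×0.04387) = 16.590/0.61097 = 27.154 bar
a n²/V² = (2.277)(0.427)²/(0.6297)² = 1.0470 bar
P = 27.154 − 1.0470 = 26.11 bar

P ≈ 26.11 bar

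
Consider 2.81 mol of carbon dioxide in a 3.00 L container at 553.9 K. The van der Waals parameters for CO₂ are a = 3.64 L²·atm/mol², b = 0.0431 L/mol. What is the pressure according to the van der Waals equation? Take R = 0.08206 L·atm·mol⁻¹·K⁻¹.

P = nRT/(V − nb) − a n²/V²
nRT/(V − nb) = (2.81)(0.08206)(553.9)/(3.00 − 2.81×0.0431) = 127.72/2.8789 = 44.364 atm
a n²/V² = (3.64)(2.81)²/(3.00)² = 3.1935 atm
P = 44.364 − 3.1935 = 41.17 atm

P ≈ 41.17 atm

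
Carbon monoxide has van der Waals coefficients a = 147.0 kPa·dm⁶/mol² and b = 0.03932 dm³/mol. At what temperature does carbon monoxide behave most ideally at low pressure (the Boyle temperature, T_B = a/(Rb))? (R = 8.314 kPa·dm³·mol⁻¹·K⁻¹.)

T_B ≈ 449.7 K

For a van der Waals gas the second virial coefficient B₂ = b − a/(RT) vanishes at T_B = a/(Rb).
T_B = 147.0/(8.314×0.03932) = 147.0/0.32691 = 449.7 K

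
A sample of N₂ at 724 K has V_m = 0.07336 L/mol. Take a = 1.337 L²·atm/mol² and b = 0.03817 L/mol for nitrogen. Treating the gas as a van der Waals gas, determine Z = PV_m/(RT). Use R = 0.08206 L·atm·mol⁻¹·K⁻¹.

P = RT/(V_m − b) − a/V_m² = (0.08206)(724)/(0.07336 − 0.03817) − 1.337/(0.07336)²
  = 59.411/0.035190 − 248.43 = 1688.3 − 248.43 = 1439.9 atm
Z = PV_m/(RT) = (1439.9)(0.07336)/((0.08206)(724)) = 105.63/59.411 = 1.778

Z ≈ 1.778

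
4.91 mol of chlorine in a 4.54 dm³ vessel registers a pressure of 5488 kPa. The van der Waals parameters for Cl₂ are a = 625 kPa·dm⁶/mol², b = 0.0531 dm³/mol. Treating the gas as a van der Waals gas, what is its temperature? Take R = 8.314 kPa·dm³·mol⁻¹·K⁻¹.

T ≈ 651.9 K

T = (P + a n²/V²)(V − nb)/(nR)
P + a n²/V² = 5488 + (625)(4.91)²/(4.54)² = 6219.0 kPa
V − nb = 4.54 − (4.91)(0.0531) = 4.2793 dm³
T = (6219.0)(4.2793)/((4.91)(8.314)) = 651.9 K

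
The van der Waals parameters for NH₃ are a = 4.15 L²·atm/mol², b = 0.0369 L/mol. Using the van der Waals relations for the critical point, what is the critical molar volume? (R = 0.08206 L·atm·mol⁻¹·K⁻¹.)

V_m,c ≈ 0.1107 L/mol

For a van der Waals gas, V_m,c = 3b.
V_m,c = 3×0.0369 = 0.1107 L/mol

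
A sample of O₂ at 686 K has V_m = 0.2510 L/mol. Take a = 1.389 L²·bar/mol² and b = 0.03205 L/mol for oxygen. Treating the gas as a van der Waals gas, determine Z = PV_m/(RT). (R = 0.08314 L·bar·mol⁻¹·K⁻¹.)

P = RT/(V_m − b) − a/V_m² = (0.08314)(686)/(0.2510 − 0.03205) − 1.389/(0.2510)²
  = 57.034/0.21895 − 22.047 = 260.49 − 22.047 = 238.44 bar
Z = PV_m/(RT) = (238.44)(0.2510)/((0.08314)(686)) = 59.848/57.034 = 1.049

Z ≈ 1.049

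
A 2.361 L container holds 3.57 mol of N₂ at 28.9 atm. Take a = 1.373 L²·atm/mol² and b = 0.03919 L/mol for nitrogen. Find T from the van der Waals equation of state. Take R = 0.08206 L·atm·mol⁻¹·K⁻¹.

T ≈ 242.9 K

T = (P + a n²/V²)(V − nb)/(nR)
P + a n²/V² = 28.9 + (1.373)(3.57)²/(2.361)² = 32.039 atm
V − nb = 2.361 − (3.57)(0.03919) = 2.2211 L
T = (32.039)(2.2211)/((3.57)(0.08206)) = 242.9 K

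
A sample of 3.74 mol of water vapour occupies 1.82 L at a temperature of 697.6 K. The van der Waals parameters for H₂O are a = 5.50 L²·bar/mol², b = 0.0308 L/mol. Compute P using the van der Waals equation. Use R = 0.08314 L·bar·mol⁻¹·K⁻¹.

P ≈ 104.0 bar

P = nRT/(V − nb) − a n²/V²
nRT/(V − nb) = (3.74)(0.08314)(697.6)/(1.82 − 3.74×0.0308) = 216.91/1.7048 = 127.23 bar
a n²/V² = (5.50)(3.74)²/(1.82)² = 23.225 bar
P = 127.23 − 23.225 = 104.0 bar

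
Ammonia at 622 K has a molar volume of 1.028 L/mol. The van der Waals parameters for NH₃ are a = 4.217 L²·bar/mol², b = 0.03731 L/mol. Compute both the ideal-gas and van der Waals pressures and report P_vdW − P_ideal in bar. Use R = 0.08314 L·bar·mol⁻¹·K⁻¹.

ΔP ≈ -2.096 bar

Ideal: P_ideal = RT/V_m = (0.08314)(622)/1.028 = 50.3046 bar
vdW: P = RT/(V_m − b) − a/V_m² = 51.7131/0.990690 − 4.217/1.05678 = 52.1991 − 3.99042 = 48.2087 bar
ΔP = 48.2087 − 50.3046 = -2.096 bar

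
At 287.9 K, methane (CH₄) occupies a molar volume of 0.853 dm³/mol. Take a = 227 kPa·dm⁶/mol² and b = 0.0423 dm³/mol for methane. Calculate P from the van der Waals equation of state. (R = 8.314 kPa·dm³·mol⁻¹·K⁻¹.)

P ≈ 2641 kPa

P = RT/(V_m − b) − a/V_m²
RT/(V_m − b) = (8.314)(287.9)/(0.853 − 0.0423) = 2393.6/0.81070 = 2952.5 kPa
a/V_m² = 227/(0.853)² = 311.98 kPa
P = 2952.5 − 311.98 = 2641 kPa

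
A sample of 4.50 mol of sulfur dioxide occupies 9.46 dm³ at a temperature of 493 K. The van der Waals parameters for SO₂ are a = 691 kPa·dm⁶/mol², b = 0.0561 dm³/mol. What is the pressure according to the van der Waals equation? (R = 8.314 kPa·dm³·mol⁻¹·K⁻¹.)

P ≈ 1847 kPa

P = nRT/(V − nb) − a n²/V²
nRT/(V − nb) = (4.50)(8.314)(493)/(9.46 − 4.50×0.0561) = 18445/9.2076 = 2003.2 kPa
a n²/V² = (691)(4.50)²/(9.46)² = 156.36 kPa
P = 2003.2 − 156.36 = 1847 kPa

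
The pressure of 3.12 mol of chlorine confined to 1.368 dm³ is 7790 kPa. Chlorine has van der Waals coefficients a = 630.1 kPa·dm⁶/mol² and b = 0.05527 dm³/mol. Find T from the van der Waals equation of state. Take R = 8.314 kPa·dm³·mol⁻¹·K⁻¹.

T = (P + a n²/V²)(V − nb)/(nR)
P + a n²/V² = 7790 + (630.1)(3.12)²/(1.368)² = 11068 kPa
V − nb = 1.368 − (3.12)(0.05527) = 1.1956 dm³
T = (11068)(1.1956)/((3.12)(8.314)) = 510.1 K

T ≈ 510.1 K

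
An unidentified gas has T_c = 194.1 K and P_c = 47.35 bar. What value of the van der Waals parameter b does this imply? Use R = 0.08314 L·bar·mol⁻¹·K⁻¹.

From T_c = 8a/(27Rb) and P_c = a/(27b²): b = R T_c/(8 P_c).
b = (0.08314)(194.1)/(8×47.35) = 16.137/378.80 = 0.04260 L/mol

b ≈ 0.04260 L/mol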